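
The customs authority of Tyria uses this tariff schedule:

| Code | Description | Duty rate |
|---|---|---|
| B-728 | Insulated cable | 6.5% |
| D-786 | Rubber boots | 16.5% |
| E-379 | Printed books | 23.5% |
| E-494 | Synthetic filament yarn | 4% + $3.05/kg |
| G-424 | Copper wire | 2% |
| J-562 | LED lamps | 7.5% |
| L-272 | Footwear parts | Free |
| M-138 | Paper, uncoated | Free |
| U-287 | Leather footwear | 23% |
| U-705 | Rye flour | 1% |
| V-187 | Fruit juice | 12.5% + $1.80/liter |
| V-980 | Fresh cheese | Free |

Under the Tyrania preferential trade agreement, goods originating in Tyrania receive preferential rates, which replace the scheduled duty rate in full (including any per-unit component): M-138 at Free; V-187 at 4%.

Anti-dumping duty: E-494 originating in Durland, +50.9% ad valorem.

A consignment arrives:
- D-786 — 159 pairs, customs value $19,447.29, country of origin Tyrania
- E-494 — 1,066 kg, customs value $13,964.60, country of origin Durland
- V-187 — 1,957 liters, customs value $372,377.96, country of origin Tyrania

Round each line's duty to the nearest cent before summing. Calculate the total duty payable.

$29,021.79

Line 1 (D-786, Tyrania, 159 pairs, $19,447.29):
Base rate for D-786 is 16.5%.
Origin Tyrania is the FTA partner but D-786 is not on the preference list; base rate stands.
Duty = $19,447.29 × 16.5% = $3,208.80.
Line 2 (E-494, Durland, 1,066 kg, $13,964.60):
Base rate for E-494 is 4% + $3.05/kg.
Additional duty on E-494 from Durland: +50.9%. Applied ad valorem rate: 4% + 50.9% = 54.9%.
Duty = $13,964.60 × 54.9% + 1,066 × $3.05 = $10,917.87.
Line 3 (V-187, Tyrania, 1,957 liters, $372,377.96):
Base rate for V-187 is 12.5% + $1.80/liter.
Origin Tyrania qualifies under the Tyria–Tyrania agreement and V-187 is covered: preferential rate 4% applies instead.
Duty = $372,377.96 × 4% = $14,895.12.
Total = $3,208.80 + $10,917.87 + $14,895.12 = $29,021.79.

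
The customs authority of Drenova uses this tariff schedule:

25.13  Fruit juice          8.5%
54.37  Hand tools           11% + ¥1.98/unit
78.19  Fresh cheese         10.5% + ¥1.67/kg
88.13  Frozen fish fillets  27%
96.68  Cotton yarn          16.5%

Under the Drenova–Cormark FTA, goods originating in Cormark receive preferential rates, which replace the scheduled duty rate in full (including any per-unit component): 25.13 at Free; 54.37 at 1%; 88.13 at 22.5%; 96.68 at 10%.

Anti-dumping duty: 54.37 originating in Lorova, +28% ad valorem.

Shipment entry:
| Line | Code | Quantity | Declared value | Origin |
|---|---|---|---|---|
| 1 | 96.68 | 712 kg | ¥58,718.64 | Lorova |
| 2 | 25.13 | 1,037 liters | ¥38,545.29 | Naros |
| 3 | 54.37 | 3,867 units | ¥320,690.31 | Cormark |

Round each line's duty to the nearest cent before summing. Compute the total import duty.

¥16,171.83

Line 1 (96.68, Lorova, 712 kg, ¥58,718.64):
Base rate for 96.68 is 16.5%.
96.68 has an FTA preferential rate, but origin Lorova is not Cormark; base rate stands.
Duty = ¥58,718.64 × 16.5% = ¥9,688.58.
Line 2 (25.13, Naros, 1,037 liters, ¥38,545.29):
Base rate for 25.13 is 8.5%.
25.13 has an FTA preferential rate, but origin Naros is not Cormark; base rate stands.
Duty = ¥38,545.29 × 8.5% = ¥3,276.35.
Line 3 (54.37, Cormark, 3,867 units, ¥320,690.31):
Base rate for 54.37 is 11% + ¥1.98/unit.
Origin Cormark qualifies under the Drenova–Cormark agreement and 54.37 is covered: preferential rate 1% applies instead.
The additional-duty order on 54.37 targets Lorova, not Cormark; it does not apply.
Duty = ¥320,690.31 × 1% = ¥3,206.90.
Total = ¥9,688.58 + ¥3,276.35 + ¥3,206.90 = ¥16,171.83.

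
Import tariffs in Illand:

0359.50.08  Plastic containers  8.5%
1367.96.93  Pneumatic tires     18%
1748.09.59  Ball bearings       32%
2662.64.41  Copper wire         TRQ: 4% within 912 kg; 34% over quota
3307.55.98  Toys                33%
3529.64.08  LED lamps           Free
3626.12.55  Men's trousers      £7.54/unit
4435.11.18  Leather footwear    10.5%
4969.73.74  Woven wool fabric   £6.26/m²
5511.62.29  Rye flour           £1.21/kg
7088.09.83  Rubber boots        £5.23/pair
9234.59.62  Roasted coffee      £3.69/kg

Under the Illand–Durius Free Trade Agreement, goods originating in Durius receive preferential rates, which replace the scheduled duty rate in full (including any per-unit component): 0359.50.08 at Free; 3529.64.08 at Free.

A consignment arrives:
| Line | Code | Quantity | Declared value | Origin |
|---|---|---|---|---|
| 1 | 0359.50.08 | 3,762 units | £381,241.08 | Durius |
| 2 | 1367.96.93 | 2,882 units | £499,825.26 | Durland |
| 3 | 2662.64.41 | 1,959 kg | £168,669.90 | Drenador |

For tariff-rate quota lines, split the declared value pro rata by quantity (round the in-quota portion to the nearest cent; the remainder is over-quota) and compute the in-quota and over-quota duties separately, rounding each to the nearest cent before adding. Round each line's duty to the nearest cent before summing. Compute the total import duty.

Line 1 (0359.50.08, Durius, 3,762 units, £381,241.08):
Base rate for 0359.50.08 is 8.5%.
Origin Durius qualifies under the Illand–Durius agreement and 0359.50.08 is covered: preferential rate Free applies instead.
Duty = £381,241.08 × 0% = £0.00.
Line 2 (1367.96.93, Durland, 2,882 units, £499,825.26):
Base rate for 1367.96.93 is 18%.
Duty = £499,825.26 × 18% = £89,968.55.
Line 3 (2662.64.41, Drenador, 1,959 kg, £168,669.90):
Code 2662.64.41 is under a tariff-rate quota (threshold 912 kg). In-quota: 912 kg at 4%; over-quota: 1,047 kg at 34%.
Pro-rata value split: in-quota = £168,669.90 × 912/1,959 = £78,523.20; over-quota = £168,669.90 − £78,523.20 = £90,146.70.
In-quota duty = £78,523.20 × 4% = £3,140.93. Over-quota duty = £90,146.70 × 34% = £30,649.88.
Line duty = £3,140.93 + £30,649.88 = £33,790.81.
Total = £0.00 + £89,968.55 + £33,790.81 = £123,759.36.

£123,759.36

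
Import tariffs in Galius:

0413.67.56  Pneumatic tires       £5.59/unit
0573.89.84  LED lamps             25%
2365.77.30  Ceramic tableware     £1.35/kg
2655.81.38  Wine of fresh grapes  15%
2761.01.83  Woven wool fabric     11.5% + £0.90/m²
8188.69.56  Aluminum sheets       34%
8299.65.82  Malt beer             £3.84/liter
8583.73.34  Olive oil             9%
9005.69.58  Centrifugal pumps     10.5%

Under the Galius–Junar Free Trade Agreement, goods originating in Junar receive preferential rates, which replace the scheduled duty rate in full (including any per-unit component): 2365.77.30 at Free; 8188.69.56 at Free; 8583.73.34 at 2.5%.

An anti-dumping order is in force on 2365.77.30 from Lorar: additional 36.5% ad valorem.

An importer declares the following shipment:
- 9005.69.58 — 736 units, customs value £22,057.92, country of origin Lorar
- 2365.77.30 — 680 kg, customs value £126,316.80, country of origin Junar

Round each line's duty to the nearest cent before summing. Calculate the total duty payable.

Line 1 (9005.69.58, Lorar, 736 units, £22,057.92):
Base rate for 9005.69.58 is 10.5%.
Duty = £22,057.92 × 10.5% = £2,316.08.
Line 2 (2365.77.30, Junar, 680 kg, £126,316.80):
Base rate for 2365.77.30 is £1.35/kg.
Origin Junar qualifies under the Galius–Junar agreement and 2365.77.30 is covered: preferential rate Free applies instead.
The additional-duty order on 2365.77.30 targets Lorar, not Junar; it does not apply.
Duty = £126,316.80 × 0% = £0.00.
Total = £2,316.08 + £0.00 = £2,316.08.

£2,316.08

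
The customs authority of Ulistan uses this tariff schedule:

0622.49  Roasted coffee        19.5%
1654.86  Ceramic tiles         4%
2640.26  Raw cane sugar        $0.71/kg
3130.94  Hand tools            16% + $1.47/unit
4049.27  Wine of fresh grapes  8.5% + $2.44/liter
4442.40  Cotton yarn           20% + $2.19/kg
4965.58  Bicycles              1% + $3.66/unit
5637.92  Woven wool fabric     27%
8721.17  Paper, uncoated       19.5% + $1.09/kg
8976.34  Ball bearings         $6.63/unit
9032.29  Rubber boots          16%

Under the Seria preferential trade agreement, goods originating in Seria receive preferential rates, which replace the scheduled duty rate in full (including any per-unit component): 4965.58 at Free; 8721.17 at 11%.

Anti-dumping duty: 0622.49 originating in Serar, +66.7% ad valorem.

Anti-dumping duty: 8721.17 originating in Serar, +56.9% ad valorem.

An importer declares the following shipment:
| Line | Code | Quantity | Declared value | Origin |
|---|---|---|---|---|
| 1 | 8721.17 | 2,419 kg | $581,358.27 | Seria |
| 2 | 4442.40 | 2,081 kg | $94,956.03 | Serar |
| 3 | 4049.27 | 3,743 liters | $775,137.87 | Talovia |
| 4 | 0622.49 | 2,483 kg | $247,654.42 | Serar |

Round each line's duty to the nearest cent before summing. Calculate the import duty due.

Line 1 (8721.17, Seria, 2,419 kg, $581,358.27):
Base rate for 8721.17 is 19.5% + $1.09/kg.
Origin Seria qualifies under the Ulistan–Seria agreement and 8721.17 is covered: preferential rate 11% applies instead.
The additional-duty order on 8721.17 targets Serar, not Seria; it does not apply.
Duty = $581,358.27 × 11% = $63,949.41.
Line 2 (4442.40, Serar, 2,081 kg, $94,956.03):
Base rate for 4442.40 is 20% + $2.19/kg.
Duty = $94,956.03 × 20% + 2,081 × $2.19 = $23,548.60.
Line 3 (4049.27, Talovia, 3,743 liters, $775,137.87):
Base rate for 4049.27 is 8.5% + $2.44/liter.
Duty = $775,137.87 × 8.5% + 3,743 × $2.44 = $75,019.64.
Line 4 (0622.49, Serar, 2,483 kg, $247,654.42):
Base rate for 0622.49 is 19.5%.
Additional duty on 0622.49 from Serar: +66.7%. Applied ad valorem rate: 19.5% + 66.7% = 86.2%.
Duty = $247,654.42 × 86.2% = $213,478.11.
Total = $63,949.41 + $23,548.60 + $75,019.64 + $213,478.11 = $375,995.76.

$375,995.76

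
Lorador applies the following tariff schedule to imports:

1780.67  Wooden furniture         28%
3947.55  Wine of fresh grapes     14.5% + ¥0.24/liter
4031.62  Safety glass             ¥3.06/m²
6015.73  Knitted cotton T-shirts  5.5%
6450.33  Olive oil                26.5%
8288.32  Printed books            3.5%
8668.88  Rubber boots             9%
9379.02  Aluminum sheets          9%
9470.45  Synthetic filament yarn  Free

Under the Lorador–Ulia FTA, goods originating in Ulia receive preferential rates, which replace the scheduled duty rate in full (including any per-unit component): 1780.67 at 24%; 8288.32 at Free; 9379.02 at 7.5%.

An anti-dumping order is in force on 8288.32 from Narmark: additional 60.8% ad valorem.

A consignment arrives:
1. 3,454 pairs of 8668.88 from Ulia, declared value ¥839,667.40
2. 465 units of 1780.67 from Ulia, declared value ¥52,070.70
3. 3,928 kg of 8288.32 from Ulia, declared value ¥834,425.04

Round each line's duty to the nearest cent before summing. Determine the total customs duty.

Line 1 (8668.88, Ulia, 3,454 pairs, ¥839,667.40):
Base rate for 8668.88 is 9%.
Origin Ulia is the FTA partner but 8668.88 is not on the preference list; base rate stands.
Duty = ¥839,667.40 × 9% = ¥75,570.07.
Line 2 (1780.67, Ulia, 465 units, ¥52,070.70):
Base rate for 1780.67 is 28%.
Origin Ulia qualifies under the Lorador–Ulia agreement and 1780.67 is covered: preferential rate 24% applies instead.
Duty = ¥52,070.70 × 24% = ¥12,496.97.
Line 3 (8288.32, Ulia, 3,928 kg, ¥834,425.04):
Base rate for 8288.32 is 3.5%.
Origin Ulia qualifies under the Lorador–Ulia agreement and 8288.32 is covered: preferential rate Free applies instead.
The additional-duty order on 8288.32 targets Narmark, not Ulia; it does not apply.
Duty = ¥834,425.04 × 0% = ¥0.00.
Total = ¥75,570.07 + ¥12,496.97 + ¥0.00 = ¥88,067.04.

¥88,067.04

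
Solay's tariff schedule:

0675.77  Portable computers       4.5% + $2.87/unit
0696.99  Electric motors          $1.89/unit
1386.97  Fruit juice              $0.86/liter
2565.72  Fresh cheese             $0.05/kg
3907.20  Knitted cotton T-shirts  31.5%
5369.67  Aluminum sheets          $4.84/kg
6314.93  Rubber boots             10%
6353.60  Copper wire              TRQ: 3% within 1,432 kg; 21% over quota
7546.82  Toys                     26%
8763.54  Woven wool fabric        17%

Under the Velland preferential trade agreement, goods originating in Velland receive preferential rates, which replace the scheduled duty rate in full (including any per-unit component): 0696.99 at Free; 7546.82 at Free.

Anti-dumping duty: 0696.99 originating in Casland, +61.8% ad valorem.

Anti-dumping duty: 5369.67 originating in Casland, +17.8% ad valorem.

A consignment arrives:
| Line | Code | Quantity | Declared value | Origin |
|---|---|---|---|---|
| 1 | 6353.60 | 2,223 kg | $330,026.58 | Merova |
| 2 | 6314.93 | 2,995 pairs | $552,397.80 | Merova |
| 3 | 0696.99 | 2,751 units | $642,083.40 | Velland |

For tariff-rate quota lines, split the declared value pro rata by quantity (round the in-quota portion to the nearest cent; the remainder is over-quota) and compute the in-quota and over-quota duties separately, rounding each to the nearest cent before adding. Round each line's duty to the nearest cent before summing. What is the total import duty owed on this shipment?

$86,278.31

Line 1 (6353.60, Merova, 2,223 kg, $330,026.58):
Code 6353.60 is under a tariff-rate quota (threshold 1,432 kg). In-quota: 1,432 kg at 3%; over-quota: 791 kg at 21%.
Pro-rata value split: in-quota = $330,026.58 × 1,432/2,223 = $212,594.72; over-quota = $330,026.58 − $212,594.72 = $117,431.86.
In-quota duty = $212,594.72 × 3% = $6,377.84. Over-quota duty = $117,431.86 × 21% = $24,660.69.
Line duty = $6,377.84 + $24,660.69 = $31,038.53.
Line 2 (6314.93, Merova, 2,995 pairs, $552,397.80):
Base rate for 6314.93 is 10%.
Duty = $552,397.80 × 10% = $55,239.78.
Line 3 (0696.99, Velland, 2,751 units, $642,083.40):
Base rate for 0696.99 is $1.89/unit.
Origin Velland qualifies under the Solay–Velland agreement and 0696.99 is covered: preferential rate Free applies instead.
The additional-duty order on 0696.99 targets Casland, not Velland; it does not apply.
Duty = $642,083.40 × 0% = $0.00.
Total = $31,038.53 + $55,239.78 + $0.00 = $86,278.31.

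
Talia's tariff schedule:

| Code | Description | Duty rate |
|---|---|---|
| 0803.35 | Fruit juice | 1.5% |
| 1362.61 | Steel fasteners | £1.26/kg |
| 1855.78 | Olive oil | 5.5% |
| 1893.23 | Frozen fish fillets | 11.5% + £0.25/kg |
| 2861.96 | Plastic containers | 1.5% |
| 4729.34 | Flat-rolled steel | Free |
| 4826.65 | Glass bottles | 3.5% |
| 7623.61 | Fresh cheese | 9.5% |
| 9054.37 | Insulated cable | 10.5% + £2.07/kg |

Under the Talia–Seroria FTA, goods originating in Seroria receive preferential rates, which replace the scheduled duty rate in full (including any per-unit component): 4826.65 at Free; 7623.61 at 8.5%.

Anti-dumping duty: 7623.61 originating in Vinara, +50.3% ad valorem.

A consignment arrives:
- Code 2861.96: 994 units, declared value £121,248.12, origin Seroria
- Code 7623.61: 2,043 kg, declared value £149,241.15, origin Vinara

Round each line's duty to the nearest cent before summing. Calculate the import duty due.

£91,064.93

Line 1 (2861.96, Seroria, 994 units, £121,248.12):
Base rate for 2861.96 is 1.5%.
Origin Seroria is the FTA partner but 2861.96 is not on the preference list; base rate stands.
Duty = £121,248.12 × 1.5% = £1,818.72.
Line 2 (7623.61, Vinara, 2,043 kg, £149,241.15):
Base rate for 7623.61 is 9.5%.
7623.61 has an FTA preferential rate, but origin Vinara is not Seroria; base rate stands.
Additional duty on 7623.61 from Vinara: +50.3%. Applied ad valorem rate: 9.5% + 50.3% = 59.8%.
Duty = £149,241.15 × 59.8% = £89,246.21.
Total = £1,818.72 + £89,246.21 = £91,064.93.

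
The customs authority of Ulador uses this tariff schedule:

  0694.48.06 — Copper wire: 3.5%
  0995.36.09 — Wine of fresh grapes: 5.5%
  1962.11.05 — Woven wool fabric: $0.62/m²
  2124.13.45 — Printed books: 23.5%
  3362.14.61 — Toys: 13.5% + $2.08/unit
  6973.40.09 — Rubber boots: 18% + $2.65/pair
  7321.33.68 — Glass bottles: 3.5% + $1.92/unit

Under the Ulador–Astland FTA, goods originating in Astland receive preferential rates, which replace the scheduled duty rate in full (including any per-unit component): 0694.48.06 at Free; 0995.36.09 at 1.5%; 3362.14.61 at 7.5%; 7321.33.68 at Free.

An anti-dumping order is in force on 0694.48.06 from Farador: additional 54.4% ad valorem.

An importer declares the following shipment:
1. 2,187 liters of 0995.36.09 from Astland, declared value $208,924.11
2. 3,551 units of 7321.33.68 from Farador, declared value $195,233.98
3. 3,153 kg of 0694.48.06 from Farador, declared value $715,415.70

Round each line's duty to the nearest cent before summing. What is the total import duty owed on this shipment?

Line 1 (0995.36.09, Astland, 2,187 liters, $208,924.11):
Base rate for 0995.36.09 is 5.5%.
Origin Astland qualifies under the Ulador–Astland agreement and 0995.36.09 is covered: preferential rate 1.5% applies instead.
Duty = $208,924.11 × 1.5% = $3,133.86.
Line 2 (7321.33.68, Farador, 3,551 units, $195,233.98):
Base rate for 7321.33.68 is 3.5% + $1.92/unit.
7321.33.68 has an FTA preferential rate, but origin Farador is not Astland; base rate stands.
Duty = $195,233.98 × 3.5% + 3,551 × $1.92 = $13,651.11.
Line 3 (0694.48.06, Farador, 3,153 kg, $715,415.70):
Base rate for 0694.48.06 is 3.5%.
0694.48.06 has an FTA preferential rate, but origin Farador is not Astland; base rate stands.
Additional duty on 0694.48.06 from Farador: +54.4%. Applied ad valorem rate: 3.5% + 54.4% = 57.9%.
Duty = $715,415.70 × 57.9% = $414,225.69.
Total = $3,133.86 + $13,651.11 + $414,225.69 = $431,010.66.

$431,010.66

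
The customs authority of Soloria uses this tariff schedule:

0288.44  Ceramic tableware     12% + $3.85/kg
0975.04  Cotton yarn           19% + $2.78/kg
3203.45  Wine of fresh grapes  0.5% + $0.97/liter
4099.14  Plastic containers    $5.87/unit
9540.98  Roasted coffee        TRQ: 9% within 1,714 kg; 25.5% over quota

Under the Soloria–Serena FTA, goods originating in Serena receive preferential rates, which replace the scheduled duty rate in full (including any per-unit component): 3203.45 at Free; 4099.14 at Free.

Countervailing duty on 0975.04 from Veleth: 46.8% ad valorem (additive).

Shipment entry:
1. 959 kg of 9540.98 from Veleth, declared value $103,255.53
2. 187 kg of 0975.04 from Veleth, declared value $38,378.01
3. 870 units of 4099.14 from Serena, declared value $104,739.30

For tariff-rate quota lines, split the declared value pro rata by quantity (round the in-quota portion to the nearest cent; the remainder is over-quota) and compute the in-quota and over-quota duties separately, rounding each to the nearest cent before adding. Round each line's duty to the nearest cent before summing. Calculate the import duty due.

Line 1 (9540.98, Veleth, 959 kg, $103,255.53):
Code 9540.98 is under a tariff-rate quota (threshold 1,714 kg). Quantity 959 kg is within the quota, so the in-quota rate 9% applies to the full value.
Duty = $103,255.53 × 9% = $9,293.00.
Line 2 (0975.04, Veleth, 187 kg, $38,378.01):
Base rate for 0975.04 is 19% + $2.78/kg.
Additional duty on 0975.04 from Veleth: +46.8%. Applied ad valorem rate: 19% + 46.8% = 65.8%.
Duty = $38,378.01 × 65.8% + 187 × $2.78 = $25,772.59.
Line 3 (4099.14, Serena, 870 units, $104,739.30):
Base rate for 4099.14 is $5.87/unit.
Origin Serena qualifies under the Soloria–Serena agreement and 4099.14 is covered: preferential rate Free applies instead.
Duty = $104,739.30 × 0% = $0.00.
Total = $9,293.00 + $25,772.59 + $0.00 = $35,065.59.

$35,065.59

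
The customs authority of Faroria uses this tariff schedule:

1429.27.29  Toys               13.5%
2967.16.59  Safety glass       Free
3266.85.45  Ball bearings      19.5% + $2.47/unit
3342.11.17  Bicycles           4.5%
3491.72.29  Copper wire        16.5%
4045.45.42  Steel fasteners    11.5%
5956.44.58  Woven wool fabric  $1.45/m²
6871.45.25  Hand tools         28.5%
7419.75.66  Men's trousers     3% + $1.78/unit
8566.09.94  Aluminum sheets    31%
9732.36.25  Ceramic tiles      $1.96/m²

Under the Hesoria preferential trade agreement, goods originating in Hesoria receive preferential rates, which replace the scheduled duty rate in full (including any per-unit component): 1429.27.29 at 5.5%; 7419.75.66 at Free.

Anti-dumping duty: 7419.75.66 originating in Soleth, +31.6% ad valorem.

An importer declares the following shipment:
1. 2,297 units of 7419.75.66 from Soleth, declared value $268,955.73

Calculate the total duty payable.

$97,147.34

Line 1 (7419.75.66, Soleth, 2,297 units, $268,955.73):
Base rate for 7419.75.66 is 3% + $1.78/unit.
7419.75.66 has an FTA preferential rate, but origin Soleth is not Hesoria; base rate stands.
Additional duty on 7419.75.66 from Soleth: +31.6%. Applied ad valorem rate: 3% + 31.6% = 34.6%.
Duty = $268,955.73 × 34.6% + 2,297 × $1.78 = $97,147.34.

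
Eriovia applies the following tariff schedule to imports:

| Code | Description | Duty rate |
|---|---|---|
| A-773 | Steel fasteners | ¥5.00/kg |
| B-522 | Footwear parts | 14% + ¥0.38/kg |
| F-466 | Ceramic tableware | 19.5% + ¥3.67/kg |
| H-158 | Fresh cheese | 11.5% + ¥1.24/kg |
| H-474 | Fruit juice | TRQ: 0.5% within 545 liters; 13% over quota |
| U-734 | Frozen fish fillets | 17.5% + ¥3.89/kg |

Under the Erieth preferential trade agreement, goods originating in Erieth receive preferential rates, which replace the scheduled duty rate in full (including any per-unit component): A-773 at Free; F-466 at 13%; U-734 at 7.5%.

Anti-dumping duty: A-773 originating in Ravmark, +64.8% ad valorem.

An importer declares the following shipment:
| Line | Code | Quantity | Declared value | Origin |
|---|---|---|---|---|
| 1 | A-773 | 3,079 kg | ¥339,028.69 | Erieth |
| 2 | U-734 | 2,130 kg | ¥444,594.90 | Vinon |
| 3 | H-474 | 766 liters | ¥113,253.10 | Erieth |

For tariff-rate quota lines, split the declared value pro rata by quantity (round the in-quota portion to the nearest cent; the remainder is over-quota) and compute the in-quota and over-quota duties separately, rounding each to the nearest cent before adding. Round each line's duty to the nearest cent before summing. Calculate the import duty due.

Line 1 (A-773, Erieth, 3,079 kg, ¥339,028.69):
Base rate for A-773 is ¥5.00/kg.
Origin Erieth qualifies under the Eriovia–Erieth agreement and A-773 is covered: preferential rate Free applies instead.
The additional-duty order on A-773 targets Ravmark, not Erieth; it does not apply.
Duty = ¥339,028.69 × 0% = ¥0.00.
Line 2 (U-734, Vinon, 2,130 kg, ¥444,594.90):
Base rate for U-734 is 17.5% + ¥3.89/kg.
U-734 has an FTA preferential rate, but origin Vinon is not Erieth; base rate stands.
Duty = ¥444,594.90 × 17.5% + 2,130 × ¥3.89 = ¥86,089.81.
Line 3 (H-474, Erieth, 766 liters, ¥113,253.10):
Code H-474 is under a tariff-rate quota (threshold 545 liters). In-quota: 545 liters at 0.5%; over-quota: 221 liters at 13%.
Pro-rata value split: in-quota = ¥113,253.10 × 545/766 = ¥80,578.25; over-quota = ¥113,253.10 − ¥80,578.25 = ¥32,674.85.
In-quota duty = ¥80,578.25 × 0.5% = ¥402.89. Over-quota duty = ¥32,674.85 × 13% = ¥4,247.73.
Line duty = ¥402.89 + ¥4,247.73 = ¥4,650.62.
Total = ¥0.00 + ¥86,089.81 + ¥4,650.62 = ¥90,740.43.

¥90,740.43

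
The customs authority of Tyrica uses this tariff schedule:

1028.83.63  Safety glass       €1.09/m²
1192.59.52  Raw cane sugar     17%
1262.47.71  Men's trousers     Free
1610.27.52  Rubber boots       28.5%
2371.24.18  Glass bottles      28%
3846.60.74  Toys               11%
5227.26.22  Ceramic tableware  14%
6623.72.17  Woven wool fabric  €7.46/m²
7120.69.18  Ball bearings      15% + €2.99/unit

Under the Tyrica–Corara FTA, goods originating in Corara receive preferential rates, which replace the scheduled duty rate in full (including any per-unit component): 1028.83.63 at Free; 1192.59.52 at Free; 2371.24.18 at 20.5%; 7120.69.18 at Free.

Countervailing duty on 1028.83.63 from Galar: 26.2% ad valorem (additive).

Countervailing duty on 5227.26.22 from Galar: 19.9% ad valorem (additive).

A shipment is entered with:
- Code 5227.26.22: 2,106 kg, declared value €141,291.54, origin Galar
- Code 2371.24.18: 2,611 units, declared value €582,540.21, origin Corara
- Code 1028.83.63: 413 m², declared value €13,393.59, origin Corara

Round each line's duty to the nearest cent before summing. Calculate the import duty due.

€167,318.57

Line 1 (5227.26.22, Galar, 2,106 kg, €141,291.54):
Base rate for 5227.26.22 is 14%.
Additional duty on 5227.26.22 from Galar: +19.9%. Applied ad valorem rate: 14% + 19.9% = 33.9%.
Duty = €141,291.54 × 33.9% = €47,897.83.
Line 2 (2371.24.18, Corara, 2,611 units, €582,540.21):
Base rate for 2371.24.18 is 28%.
Origin Corara qualifies under the Tyrica–Corara agreement and 2371.24.18 is covered: preferential rate 20.5% applies instead.
Duty = €582,540.21 × 20.5% = €119,420.74.
Line 3 (1028.83.63, Corara, 413 m², €13,393.59):
Base rate for 1028.83.63 is €1.09/m².
Origin Corara qualifies under the Tyrica–Corara agreement and 1028.83.63 is covered: preferential rate Free applies instead.
The additional-duty order on 1028.83.63 targets Galar, not Corara; it does not apply.
Duty = €13,393.59 × 0% = €0.00.
Total = €47,897.83 + €119,420.74 + €0.00 = €167,318.57.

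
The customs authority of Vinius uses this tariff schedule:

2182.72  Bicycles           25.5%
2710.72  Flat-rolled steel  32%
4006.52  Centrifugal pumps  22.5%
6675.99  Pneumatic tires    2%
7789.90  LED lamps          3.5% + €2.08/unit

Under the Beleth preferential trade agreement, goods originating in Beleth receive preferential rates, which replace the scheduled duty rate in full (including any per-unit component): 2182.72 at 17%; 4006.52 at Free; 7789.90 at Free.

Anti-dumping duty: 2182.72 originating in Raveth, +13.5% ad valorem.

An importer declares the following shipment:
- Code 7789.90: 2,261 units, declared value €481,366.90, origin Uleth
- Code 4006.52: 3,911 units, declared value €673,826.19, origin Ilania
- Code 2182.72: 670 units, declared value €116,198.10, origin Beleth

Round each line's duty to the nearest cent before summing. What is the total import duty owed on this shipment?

Line 1 (7789.90, Uleth, 2,261 units, €481,366.90):
Base rate for 7789.90 is 3.5% + €2.08/unit.
7789.90 has an FTA preferential rate, but origin Uleth is not Beleth; base rate stands.
Duty = €481,366.90 × 3.5% + 2,261 × €2.08 = €21,550.72.
Line 2 (4006.52, Ilania, 3,911 units, €673,826.19):
Base rate for 4006.52 is 22.5%.
4006.52 has an FTA preferential rate, but origin Ilania is not Beleth; base rate stands.
Duty = €673,826.19 × 22.5% = €151,610.89.
Line 3 (2182.72, Beleth, 670 units, €116,198.10):
Base rate for 2182.72 is 25.5%.
Origin Beleth qualifies under the Vinius–Beleth agreement and 2182.72 is covered: preferential rate 17% applies instead.
The additional-duty order on 2182.72 targets Raveth, not Beleth; it does not apply.
Duty = €116,198.10 × 17% = €19,753.68.
Total = €21,550.72 + €151,610.89 + €19,753.68 = €192,915.29.

€192,915.29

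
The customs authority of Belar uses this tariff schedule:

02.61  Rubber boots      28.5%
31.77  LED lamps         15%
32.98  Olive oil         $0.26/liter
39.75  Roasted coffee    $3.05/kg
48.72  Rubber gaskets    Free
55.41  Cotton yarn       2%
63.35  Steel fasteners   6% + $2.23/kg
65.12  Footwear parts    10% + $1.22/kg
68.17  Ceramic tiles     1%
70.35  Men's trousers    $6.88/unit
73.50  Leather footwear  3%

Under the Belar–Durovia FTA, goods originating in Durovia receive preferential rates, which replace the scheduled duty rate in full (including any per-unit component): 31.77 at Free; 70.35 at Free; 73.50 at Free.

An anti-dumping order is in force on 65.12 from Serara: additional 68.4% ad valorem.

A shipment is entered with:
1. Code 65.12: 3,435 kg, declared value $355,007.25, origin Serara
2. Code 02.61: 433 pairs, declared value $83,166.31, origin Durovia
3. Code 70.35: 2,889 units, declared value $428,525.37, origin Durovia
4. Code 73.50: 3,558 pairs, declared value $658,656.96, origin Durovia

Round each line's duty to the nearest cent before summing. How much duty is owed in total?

Line 1 (65.12, Serara, 3,435 kg, $355,007.25):
Base rate for 65.12 is 10% + $1.22/kg.
Additional duty on 65.12 from Serara: +68.4%. Applied ad valorem rate: 10% + 68.4% = 78.4%.
Duty = $355,007.25 × 78.4% + 3,435 × $1.22 = $282,516.38.
Line 2 (02.61, Durovia, 433 pairs, $83,166.31):
Base rate for 02.61 is 28.5%.
Origin Durovia is the FTA partner but 02.61 is not on the preference list; base rate stands.
Duty = $83,166.31 × 28.5% = $23,702.40.
Line 3 (70.35, Durovia, 2,889 units, $428,525.37):
Base rate for 70.35 is $6.88/unit.
Origin Durovia qualifies under the Belar–Durovia agreement and 70.35 is covered: preferential rate Free applies instead.
Duty = $428,525.37 × 0% = $0.00.
Line 4 (73.50, Durovia, 3,558 pairs, $658,656.96):
Base rate for 73.50 is 3%.
Origin Durovia qualifies under the Belar–Durovia agreement and 73.50 is covered: preferential rate Free applies instead.
Duty = $658,656.96 × 0% = $0.00.
Total = $282,516.38 + $23,702.40 + $0.00 + $0.00 = $306,218.78.

$306,218.78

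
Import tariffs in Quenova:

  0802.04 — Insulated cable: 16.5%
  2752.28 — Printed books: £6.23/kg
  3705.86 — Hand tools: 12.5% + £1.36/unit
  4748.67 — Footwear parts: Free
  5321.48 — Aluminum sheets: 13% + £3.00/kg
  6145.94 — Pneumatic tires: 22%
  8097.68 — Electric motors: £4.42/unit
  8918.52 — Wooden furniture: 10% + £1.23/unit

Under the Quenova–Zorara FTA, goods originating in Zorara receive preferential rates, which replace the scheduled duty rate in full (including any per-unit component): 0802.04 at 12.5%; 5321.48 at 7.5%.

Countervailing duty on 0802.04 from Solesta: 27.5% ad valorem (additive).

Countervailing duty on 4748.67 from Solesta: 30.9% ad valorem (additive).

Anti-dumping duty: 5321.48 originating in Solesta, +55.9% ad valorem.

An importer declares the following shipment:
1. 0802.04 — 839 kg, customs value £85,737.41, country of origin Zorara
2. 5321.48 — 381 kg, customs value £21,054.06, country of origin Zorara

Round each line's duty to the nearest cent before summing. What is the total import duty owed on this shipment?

Line 1 (0802.04, Zorara, 839 kg, £85,737.41):
Base rate for 0802.04 is 16.5%.
Origin Zorara qualifies under the Quenova–Zorara agreement and 0802.04 is covered: preferential rate 12.5% applies instead.
The additional-duty order on 0802.04 targets Solesta, not Zorara; it does not apply.
Duty = £85,737.41 × 12.5% = £10,717.18.
Line 2 (5321.48, Zorara, 381 kg, £21,054.06):
Base rate for 5321.48 is 13% + £3.00/kg.
Origin Zorara qualifies under the Quenova–Zorara agreement and 5321.48 is covered: preferential rate 7.5% applies instead.
The additional-duty order on 5321.48 targets Solesta, not Zorara; it does not apply.
Duty = £21,054.06 × 7.5% = £1,579.05.
Total = £10,717.18 + £1,579.05 = £12,296.23.

£12,296.23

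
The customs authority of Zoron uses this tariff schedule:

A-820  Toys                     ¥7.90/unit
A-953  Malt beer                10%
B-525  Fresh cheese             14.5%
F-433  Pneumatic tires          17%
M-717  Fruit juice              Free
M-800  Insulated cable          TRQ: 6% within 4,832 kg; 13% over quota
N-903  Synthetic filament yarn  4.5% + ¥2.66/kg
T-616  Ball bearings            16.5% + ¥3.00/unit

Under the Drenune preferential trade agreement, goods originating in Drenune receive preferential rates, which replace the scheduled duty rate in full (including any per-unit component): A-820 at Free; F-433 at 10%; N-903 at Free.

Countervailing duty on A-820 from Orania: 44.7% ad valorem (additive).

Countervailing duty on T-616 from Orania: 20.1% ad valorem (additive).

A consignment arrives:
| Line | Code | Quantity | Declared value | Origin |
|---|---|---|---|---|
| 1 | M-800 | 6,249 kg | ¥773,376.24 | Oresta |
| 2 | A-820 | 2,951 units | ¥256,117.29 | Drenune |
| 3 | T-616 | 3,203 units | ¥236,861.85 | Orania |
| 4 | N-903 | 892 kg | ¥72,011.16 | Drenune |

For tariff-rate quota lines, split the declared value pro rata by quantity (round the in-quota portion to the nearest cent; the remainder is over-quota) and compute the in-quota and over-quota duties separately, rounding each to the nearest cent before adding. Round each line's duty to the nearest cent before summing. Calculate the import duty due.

¥154,978.77

Line 1 (M-800, Oresta, 6,249 kg, ¥773,376.24):
Code M-800 is under a tariff-rate quota (threshold 4,832 kg). In-quota: 4,832 kg at 6%; over-quota: 1,417 kg at 13%.
Pro-rata value split: in-quota = ¥773,376.24 × 4,832/6,249 = ¥598,008.32; over-quota = ¥773,376.24 − ¥598,008.32 = ¥175,367.92.
In-quota duty = ¥598,008.32 × 6% = ¥35,880.50. Over-quota duty = ¥175,367.92 × 13% = ¥22,797.83.
Line duty = ¥35,880.50 + ¥22,797.83 = ¥58,678.33.
Line 2 (A-820, Drenune, 2,951 units, ¥256,117.29):
Base rate for A-820 is ¥7.90/unit.
Origin Drenune qualifies under the Zoron–Drenune agreement and A-820 is covered: preferential rate Free applies instead.
The additional-duty order on A-820 targets Orania, not Drenune; it does not apply.
Duty = ¥256,117.29 × 0% = ¥0.00.
Line 3 (T-616, Orania, 3,203 units, ¥236,861.85):
Base rate for T-616 is 16.5% + ¥3.00/unit.
Additional duty on T-616 from Orania: +20.1%. Applied ad valorem rate: 16.5% + 20.1% = 36.6%.
Duty = ¥236,861.85 × 36.6% + 3,203 × ¥3.00 = ¥96,300.44.
Line 4 (N-903, Drenune, 892 kg, ¥72,011.16):
Base rate for N-903 is 4.5% + ¥2.66/kg.
Origin Drenune qualifies under the Zoron–Drenune agreement and N-903 is covered: preferential rate Free applies instead.
Duty = ¥72,011.16 × 0% = ¥0.00.
Total = ¥58,678.33 + ¥0.00 + ¥96,300.44 + ¥0.00 = ¥154,978.77.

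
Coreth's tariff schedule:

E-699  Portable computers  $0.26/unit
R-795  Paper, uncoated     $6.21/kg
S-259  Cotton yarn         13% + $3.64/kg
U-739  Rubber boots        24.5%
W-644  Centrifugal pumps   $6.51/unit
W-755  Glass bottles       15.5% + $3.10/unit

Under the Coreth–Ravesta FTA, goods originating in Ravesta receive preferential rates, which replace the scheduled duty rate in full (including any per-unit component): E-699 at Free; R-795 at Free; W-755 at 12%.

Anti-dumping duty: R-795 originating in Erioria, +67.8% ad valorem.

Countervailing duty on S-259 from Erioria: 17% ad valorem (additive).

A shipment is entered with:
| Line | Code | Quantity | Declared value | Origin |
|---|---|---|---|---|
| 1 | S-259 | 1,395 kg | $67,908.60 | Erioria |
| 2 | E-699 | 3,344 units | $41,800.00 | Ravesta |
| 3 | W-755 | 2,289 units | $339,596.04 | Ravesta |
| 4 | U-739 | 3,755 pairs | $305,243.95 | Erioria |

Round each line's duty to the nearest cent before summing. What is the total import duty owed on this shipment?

Line 1 (S-259, Erioria, 1,395 kg, $67,908.60):
Base rate for S-259 is 13% + $3.64/kg.
Additional duty on S-259 from Erioria: +17%. Applied ad valorem rate: 13% + 17% = 30%.
Duty = $67,908.60 × 30% + 1,395 × $3.64 = $25,450.38.
Line 2 (E-699, Ravesta, 3,344 units, $41,800.00):
Base rate for E-699 is $0.26/unit.
Origin Ravesta qualifies under the Coreth–Ravesta agreement and E-699 is covered: preferential rate Free applies instead.
Duty = $41,800.00 × 0% = $0.00.
Line 3 (W-755, Ravesta, 2,289 units, $339,596.04):
Base rate for W-755 is 15.5% + $3.10/unit.
Origin Ravesta qualifies under the Coreth–Ravesta agreement and W-755 is covered: preferential rate 12% applies instead.
Duty = $339,596.04 × 12% = $40,751.52.
Line 4 (U-739, Erioria, 3,755 pairs, $305,243.95):
Base rate for U-739 is 24.5%.
Duty = $305,243.95 × 24.5% = $74,784.77.
Total = $25,450.38 + $0.00 + $40,751.52 + $74,784.77 = $140,986.67.

$140,986.67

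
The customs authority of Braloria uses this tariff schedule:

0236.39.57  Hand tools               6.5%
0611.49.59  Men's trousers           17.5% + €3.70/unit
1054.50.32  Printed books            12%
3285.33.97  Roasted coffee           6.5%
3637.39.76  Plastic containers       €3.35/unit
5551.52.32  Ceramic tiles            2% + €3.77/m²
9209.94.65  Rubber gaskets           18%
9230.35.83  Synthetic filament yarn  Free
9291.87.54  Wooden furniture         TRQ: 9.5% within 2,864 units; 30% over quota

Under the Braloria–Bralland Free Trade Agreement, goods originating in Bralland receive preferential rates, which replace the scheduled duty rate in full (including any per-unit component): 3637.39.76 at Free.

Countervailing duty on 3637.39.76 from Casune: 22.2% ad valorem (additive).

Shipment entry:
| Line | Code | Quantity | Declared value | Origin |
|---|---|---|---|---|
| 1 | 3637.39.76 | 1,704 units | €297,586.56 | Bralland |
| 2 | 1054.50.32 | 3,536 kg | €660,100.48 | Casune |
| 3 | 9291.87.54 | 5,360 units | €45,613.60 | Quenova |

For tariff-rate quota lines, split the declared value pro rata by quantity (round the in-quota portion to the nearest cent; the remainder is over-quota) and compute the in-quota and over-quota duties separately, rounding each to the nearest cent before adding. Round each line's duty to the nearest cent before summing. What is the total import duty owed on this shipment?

€87,899.75

Line 1 (3637.39.76, Bralland, 1,704 units, €297,586.56):
Base rate for 3637.39.76 is €3.35/unit.
Origin Bralland qualifies under the Braloria–Bralland agreement and 3637.39.76 is covered: preferential rate Free applies instead.
The additional-duty order on 3637.39.76 targets Casune, not Bralland; it does not apply.
Duty = €297,586.56 × 0% = €0.00.
Line 2 (1054.50.32, Casune, 3,536 kg, €660,100.48):
Base rate for 1054.50.32 is 12%.
Duty = €660,100.48 × 12% = €79,212.06.
Line 3 (9291.87.54, Quenova, 5,360 units, €45,613.60):
Code 9291.87.54 is under a tariff-rate quota (threshold 2,864 units). In-quota: 2,864 units at 9.5%; over-quota: 2,496 units at 30%.
Pro-rata value split: in-quota = €45,613.60 × 2,864/5,360 = €24,372.64; over-quota = €45,613.60 − €24,372.64 = €21,240.96.
In-quota duty = €24,372.64 × 9.5% = €2,315.40. Over-quota duty = €21,240.96 × 30% = €6,372.29.
Line duty = €2,315.40 + €6,372.29 = €8,687.69.
Total = €0.00 + €79,212.06 + €8,687.69 = €87,899.75.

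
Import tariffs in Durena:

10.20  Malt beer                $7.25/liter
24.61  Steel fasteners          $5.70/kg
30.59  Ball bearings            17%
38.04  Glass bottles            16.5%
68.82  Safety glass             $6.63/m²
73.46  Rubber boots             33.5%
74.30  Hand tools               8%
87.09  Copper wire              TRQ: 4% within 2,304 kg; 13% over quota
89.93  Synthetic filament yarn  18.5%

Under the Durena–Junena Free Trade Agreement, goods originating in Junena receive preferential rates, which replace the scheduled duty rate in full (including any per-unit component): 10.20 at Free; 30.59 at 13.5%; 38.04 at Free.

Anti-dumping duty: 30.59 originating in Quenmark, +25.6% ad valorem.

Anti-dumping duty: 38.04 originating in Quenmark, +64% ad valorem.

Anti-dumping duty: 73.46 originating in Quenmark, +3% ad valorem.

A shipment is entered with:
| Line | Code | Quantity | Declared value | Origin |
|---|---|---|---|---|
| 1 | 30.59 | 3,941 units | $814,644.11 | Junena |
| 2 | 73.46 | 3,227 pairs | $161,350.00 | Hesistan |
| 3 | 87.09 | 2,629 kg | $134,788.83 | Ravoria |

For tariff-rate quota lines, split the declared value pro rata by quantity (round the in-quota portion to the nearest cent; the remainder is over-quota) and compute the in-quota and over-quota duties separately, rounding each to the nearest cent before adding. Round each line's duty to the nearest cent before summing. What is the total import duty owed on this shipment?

Line 1 (30.59, Junena, 3,941 units, $814,644.11):
Base rate for 30.59 is 17%.
Origin Junena qualifies under the Durena–Junena agreement and 30.59 is covered: preferential rate 13.5% applies instead.
The additional-duty order on 30.59 targets Quenmark, not Junena; it does not apply.
Duty = $814,644.11 × 13.5% = $109,976.95.
Line 2 (73.46, Hesistan, 3,227 pairs, $161,350.00):
Base rate for 73.46 is 33.5%.
The additional-duty order on 73.46 targets Quenmark, not Hesistan; it does not apply.
Duty = $161,350.00 × 33.5% = $54,052.25.
Line 3 (87.09, Ravoria, 2,629 kg, $134,788.83):
Code 87.09 is under a tariff-rate quota (threshold 2,304 kg). In-quota: 2,304 kg at 4%; over-quota: 325 kg at 13%.
Pro-rata value split: in-quota = $134,788.83 × 2,304/2,629 = $118,126.08; over-quota = $134,788.83 − $118,126.08 = $16,662.75.
In-quota duty = $118,126.08 × 4% = $4,725.04. Over-quota duty = $16,662.75 × 13% = $2,166.16.
Line duty = $4,725.04 + $2,166.16 = $6,891.20.
Total = $109,976.95 + $54,052.25 + $6,891.20 = $170,920.40.

$170,920.40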